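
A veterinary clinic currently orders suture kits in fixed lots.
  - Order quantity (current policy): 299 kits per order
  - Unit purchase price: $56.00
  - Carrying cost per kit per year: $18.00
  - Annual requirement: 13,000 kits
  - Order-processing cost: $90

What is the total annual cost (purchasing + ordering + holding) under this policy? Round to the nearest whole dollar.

$734,604

Annual ordering cost = (D/Q)·S = (13,000/299) × 90 = $3,913.04
Annual holding cost  = (Q/2)·H = (299/2) × 18 = $2,691.00
Purchase cost = D·C = 13,000 × 56 = $728,000.00
Total = $3,913.04 + $2,691.00 + $728,000.00 = $734,604.04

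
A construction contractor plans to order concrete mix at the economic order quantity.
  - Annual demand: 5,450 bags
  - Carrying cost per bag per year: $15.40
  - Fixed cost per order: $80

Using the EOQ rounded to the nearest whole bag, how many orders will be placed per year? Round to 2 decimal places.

Optimal lot size Q* = (2 × 5,450 × $80 / $15.4)^½ ≈ 237.96 → Q = 238
N = D/Q = 5,450/238 ≈ 22.899 orders/yr

22.90 orders per year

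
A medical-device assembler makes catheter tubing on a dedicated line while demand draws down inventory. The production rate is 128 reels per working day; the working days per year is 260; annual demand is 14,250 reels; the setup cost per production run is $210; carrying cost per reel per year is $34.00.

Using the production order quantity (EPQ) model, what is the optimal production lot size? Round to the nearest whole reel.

555 reels

Daily demand d = 14,250/260 = 54.808; p = 128; 1 − d/p = 0.57181
EPQ = √(2DS / (H(1 − d/p)))
    = √(2 × 14,250 × 210 / (34 × 0.57181)) ≈ 554.84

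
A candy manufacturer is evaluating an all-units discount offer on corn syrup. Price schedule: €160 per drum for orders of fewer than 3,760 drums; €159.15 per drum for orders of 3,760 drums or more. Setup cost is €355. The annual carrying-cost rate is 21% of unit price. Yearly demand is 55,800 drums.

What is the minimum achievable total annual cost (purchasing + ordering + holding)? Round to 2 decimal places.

H₁ = 21%×€160 = €33.6000;  H₂ = 21%×€159.15 = €33.4215
EOQ₁ = √(2×55,800×355/33.6000) = 1,085.87  (< 3,760, feasible at tier 1)
EOQ₂ = √(2×55,800×355/33.4215) = 1,088.76  (< 3,760 → use Q = 3,760 at tier-2 price)
TC(tier 1 (EOQ₁), Q≈1,085.9) = €8,964,485.13
TC(tier 2, Q≈3,760.0) = €8,948,670.77
Minimum at tier 2: €8,948,670.77

€8,948,670.77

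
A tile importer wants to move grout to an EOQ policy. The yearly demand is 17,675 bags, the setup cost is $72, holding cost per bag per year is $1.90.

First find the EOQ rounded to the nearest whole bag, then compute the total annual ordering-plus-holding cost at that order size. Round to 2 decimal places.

2DS/H = 2·17,675·72/1.9 = 1,339,578.95
EOQ = √1,339,578.95 ≈ 1,157.40 → Q = 1,157 bags
Orders/yr = 17,675/1,157 = 15.277; ordering cost = 15.277 × $72 = $1,099.91
Average inventory = 1,157/2 = 578.5; holding cost = 578.5 × $1.9 = $1,099.15
Total = $1,099.91 + $1,099.15 = $2,199.06

$2,199.06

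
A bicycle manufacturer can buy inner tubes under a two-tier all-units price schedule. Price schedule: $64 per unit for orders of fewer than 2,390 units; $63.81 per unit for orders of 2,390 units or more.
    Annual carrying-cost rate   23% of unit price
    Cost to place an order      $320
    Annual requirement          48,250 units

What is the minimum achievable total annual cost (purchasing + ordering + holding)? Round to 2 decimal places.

H₁ = 23%×$64 = $14.7200;  H₂ = 23%×$63.81 = $14.6763
EOQ₁ = √(2×48,250×320/14.7200) = 1,448.39  (< 2,390, feasible at tier 1)
EOQ₂ = √(2×48,250×320/14.6763) = 1,450.54  (< 2,390 → use Q = 2,390 at tier-2 price)
TC(tier 1 (EOQ₁), Q≈1,448.4) = $3,109,320.26
TC(tier 2, Q≈2,390.0) = $3,102,830.93
Minimum at tier 2: $3,102,830.93

$3,102,830.93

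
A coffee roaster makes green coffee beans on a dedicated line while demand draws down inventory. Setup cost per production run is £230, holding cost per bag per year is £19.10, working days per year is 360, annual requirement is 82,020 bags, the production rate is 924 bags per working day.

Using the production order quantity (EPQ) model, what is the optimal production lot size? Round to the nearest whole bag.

1,619 bags

d = 82,020/360 = 227.8333 bags/day;  effective holding cost H(1 − d/p) = 19.1·(1 − 227.8333/924) = 14.39046
Q* = √(2DS / H_eff) = √(2·82,020·230 / 14.39046) ≈ 1,619.20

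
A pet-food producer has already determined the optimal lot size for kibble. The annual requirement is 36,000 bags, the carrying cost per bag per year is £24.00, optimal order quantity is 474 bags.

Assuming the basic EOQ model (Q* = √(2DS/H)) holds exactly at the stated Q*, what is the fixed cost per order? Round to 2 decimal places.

£74.89

From Q* = √(2DS/H) ⇒ Q*² = 2DS/H.
S = Q²H / (2D) = 474² × 24 / (2 × 36,000) = 74.8920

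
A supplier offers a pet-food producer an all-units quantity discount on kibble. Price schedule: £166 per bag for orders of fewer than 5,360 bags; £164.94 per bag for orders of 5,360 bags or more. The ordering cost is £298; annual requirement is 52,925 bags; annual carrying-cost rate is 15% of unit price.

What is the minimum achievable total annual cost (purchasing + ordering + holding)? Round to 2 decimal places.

H₁ = 15%×£166 = £24.9000;  H₂ = 15%×£164.94 = £24.7410
EOQ₁ = √(2×52,925×298/24.9000) = 1,125.52  (< 5,360, feasible at tier 1)
EOQ₂ = √(2×52,925×298/24.7410) = 1,129.13  (< 5,360 → use Q = 5,360 at tier-2 price)
TC(tier 1 (EOQ₁), Q≈1,125.5) = £8,813,575.49
TC(tier 2, Q≈5,360.0) = £8,798,697.85
Minimum at tier 2: £8,798,697.85

£8,798,697.85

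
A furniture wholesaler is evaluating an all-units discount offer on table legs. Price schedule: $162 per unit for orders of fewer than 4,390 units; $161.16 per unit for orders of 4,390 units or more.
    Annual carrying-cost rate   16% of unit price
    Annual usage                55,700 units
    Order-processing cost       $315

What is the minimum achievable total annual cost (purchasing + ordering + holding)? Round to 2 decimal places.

$9,037,208.09

H₁ = 16%×$162 = $25.9200;  H₂ = 16%×$161.16 = $25.7856
EOQ₁ = √(2×55,700×315/25.9200) = 1,163.54  (< 4,390, feasible at tier 1)
EOQ₂ = √(2×55,700×315/25.7856) = 1,166.57  (< 4,390 → use Q = 4,390 at tier-2 price)
TC(tier 1 (EOQ₁), Q≈1,163.5) = $9,053,558.89
TC(tier 2, Q≈4,390.0) = $9,037,208.09
Minimum at tier 2: $9,037,208.09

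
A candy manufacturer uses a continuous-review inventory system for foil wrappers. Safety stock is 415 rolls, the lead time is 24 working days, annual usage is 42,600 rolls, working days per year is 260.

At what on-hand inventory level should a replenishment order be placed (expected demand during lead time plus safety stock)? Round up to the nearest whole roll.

Daily demand d = 42,600 / 260 = 163.846 rolls/day
Demand during lead time = 163.846 × 24 = 3,932.31
Reorder point = 3,932.31 + 415 = 4,347.31 → round up

4,348 rolls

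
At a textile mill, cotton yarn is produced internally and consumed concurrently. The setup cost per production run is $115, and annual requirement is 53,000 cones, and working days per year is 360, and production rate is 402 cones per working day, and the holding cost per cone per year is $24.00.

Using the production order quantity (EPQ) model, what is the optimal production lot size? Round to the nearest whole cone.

895 cones

d = 53,000/360 = 147.2222 cones/day;  effective holding cost H(1 − d/p) = 24·(1 − 147.2222/402) = 15.21061
Q* = √(2DS / H_eff) = √(2·53,000·115 / 15.21061) ≈ 895.22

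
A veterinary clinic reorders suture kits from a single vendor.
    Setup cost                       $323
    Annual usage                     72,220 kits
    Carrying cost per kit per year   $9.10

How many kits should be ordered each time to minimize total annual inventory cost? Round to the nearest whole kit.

2DS/H = 2·72,220·323/9.1 = 5,126,826.37
EOQ = √5,126,826.37 ≈ 2,264.25

2,264 kits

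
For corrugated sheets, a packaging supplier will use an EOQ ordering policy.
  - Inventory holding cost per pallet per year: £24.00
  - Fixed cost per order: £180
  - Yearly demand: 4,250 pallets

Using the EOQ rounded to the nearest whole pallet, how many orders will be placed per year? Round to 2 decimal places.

Optimal lot size Q* = (2 × 4,250 × £180 / £24)^½ ≈ 252.49 → Q = 252
N = D/Q = 4,250/252 ≈ 16.865 orders/yr

16.87 orders per year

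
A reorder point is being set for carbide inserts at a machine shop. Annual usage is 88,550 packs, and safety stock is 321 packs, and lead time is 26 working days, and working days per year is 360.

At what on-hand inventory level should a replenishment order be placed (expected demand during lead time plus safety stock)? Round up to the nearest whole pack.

6,717 packs

Daily demand d = 88,550 / 360 = 245.972 packs/day
Demand during lead time = 245.972 × 26 = 6,395.28
Reorder point = 6,395.28 + 321 = 6,716.28 → round up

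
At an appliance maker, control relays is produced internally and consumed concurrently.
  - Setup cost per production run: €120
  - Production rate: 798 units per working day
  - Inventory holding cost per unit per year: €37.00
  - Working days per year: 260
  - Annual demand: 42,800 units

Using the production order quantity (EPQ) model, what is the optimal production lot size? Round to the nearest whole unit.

d = 42,800/260 = 164.6154 units/day;  effective holding cost H(1 − d/p) = 37·(1 − 164.6154/798) = 29.36746
Q* = √(2DS / H_eff) = √(2·42,800·120 / 29.36746) ≈ 591.42

591 units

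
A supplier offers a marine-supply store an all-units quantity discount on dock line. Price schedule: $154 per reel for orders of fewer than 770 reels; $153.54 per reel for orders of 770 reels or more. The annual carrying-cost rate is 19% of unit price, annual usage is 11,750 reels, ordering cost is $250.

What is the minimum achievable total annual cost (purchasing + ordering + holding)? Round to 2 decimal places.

H₁ = 19%×$154 = $29.2600;  H₂ = 19%×$153.54 = $29.1726
EOQ₁ = √(2×11,750×250/29.2600) = 448.09  (< 770, feasible at tier 1)
EOQ₂ = √(2×11,750×250/29.1726) = 448.76  (< 770 → use Q = 770 at tier-2 price)
TC(tier 1 (EOQ₁), Q≈448.1) = $1,822,611.16
TC(tier 2, Q≈770.0) = $1,819,141.39
Minimum at tier 2: $1,819,141.39

$1,819,141.39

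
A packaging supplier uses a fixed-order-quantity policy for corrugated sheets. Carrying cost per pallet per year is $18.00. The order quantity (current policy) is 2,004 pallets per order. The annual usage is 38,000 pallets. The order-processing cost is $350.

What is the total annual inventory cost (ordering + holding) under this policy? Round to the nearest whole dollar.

Orders/yr = 38,000/2,004 = 18.962; ordering cost = 18.962 × $350 = $6,636.73
Average inventory = 2,004/2 = 1002; holding cost = 1002 × $18 = $18,036.00
Total = $6,636.73 + $18,036.00 = $24,672.73

$24,673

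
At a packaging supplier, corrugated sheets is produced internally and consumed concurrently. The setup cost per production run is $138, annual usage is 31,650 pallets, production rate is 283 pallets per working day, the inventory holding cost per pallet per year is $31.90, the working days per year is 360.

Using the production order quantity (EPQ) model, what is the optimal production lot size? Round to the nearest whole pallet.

Daily demand d = 31,650/360 = 87.917; p = 283; 1 − d/p = 0.68934
EPQ = √(2DS / (H(1 − d/p)))
    = √(2 × 31,650 × 138 / (31.9 × 0.68934)) ≈ 630.27

630 pallets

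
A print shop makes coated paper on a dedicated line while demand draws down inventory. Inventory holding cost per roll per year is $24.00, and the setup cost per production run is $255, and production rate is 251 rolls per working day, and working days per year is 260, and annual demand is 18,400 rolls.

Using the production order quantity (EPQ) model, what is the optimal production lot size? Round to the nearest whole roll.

Daily demand d = 18,400/260 = 70.769; p = 251; 1 − d/p = 0.71805
EPQ = √(2DS / (H(1 − d/p)))
    = √(2 × 18,400 × 255 / (24 × 0.71805)) ≈ 737.92

738 rolls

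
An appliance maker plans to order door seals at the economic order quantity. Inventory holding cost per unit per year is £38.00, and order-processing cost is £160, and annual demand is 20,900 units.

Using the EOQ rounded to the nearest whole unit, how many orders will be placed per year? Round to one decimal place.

2DS/H = 2·20,900·160/38 = 176,000.00
EOQ = √176,000.00 ≈ 419.52 → Q = 420
Orders per year = D/Q = 20,900 / 420 = 49.762

49.8 orders per year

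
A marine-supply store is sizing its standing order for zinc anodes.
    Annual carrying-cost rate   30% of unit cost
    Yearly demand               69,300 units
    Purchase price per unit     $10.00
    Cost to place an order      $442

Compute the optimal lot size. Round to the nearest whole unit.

4,519 units

H = i·C = 0.3 × $10 = $3.0000 per unit-year
2DS/H = 2·69,300·442/3 = 20,420,400.00
EOQ = √20,420,400.00 ≈ 4,518.89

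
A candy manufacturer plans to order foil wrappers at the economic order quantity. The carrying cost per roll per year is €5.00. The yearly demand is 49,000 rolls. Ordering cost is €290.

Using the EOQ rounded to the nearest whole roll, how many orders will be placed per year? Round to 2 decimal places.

Optimal lot size Q* = (2 × 49,000 × €290 / €5)^½ ≈ 2,384.11 → Q = 2,384
N = D/Q = 49,000/2,384 ≈ 20.554 orders/yr

20.55 orders per year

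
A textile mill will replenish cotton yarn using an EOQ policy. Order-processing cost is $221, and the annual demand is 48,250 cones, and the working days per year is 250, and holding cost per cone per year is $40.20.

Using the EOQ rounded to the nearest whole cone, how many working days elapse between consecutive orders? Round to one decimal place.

3.8 days

EOQ = √(2DS/H) = √(2 × 48,250 × 221 / 40.2)
    = √(530,509.95) ≈ 728.36 → Q = 728 cones
T = Q/D × 250 days = 728/48,250 × 250 = 3.772 days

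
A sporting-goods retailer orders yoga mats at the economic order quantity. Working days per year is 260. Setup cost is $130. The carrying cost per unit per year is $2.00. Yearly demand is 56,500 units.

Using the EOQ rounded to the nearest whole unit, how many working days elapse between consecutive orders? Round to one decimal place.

12.5 days

EOQ = √(2DS/H) = √(2 × 56,500 × 130 / 2)
    = √(7,345,000.00) ≈ 2,710.17 → Q = 2,710 units
Days between orders = 260 / (D/Q) = 260 / 20.849 ≈ 12.471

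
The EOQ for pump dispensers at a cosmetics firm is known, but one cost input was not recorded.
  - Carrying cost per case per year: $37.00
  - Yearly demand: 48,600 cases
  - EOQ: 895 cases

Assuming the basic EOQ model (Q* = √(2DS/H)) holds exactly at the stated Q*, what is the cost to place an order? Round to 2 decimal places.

$304.92

From Q* = √(2DS/H) ⇒ Q*² = 2DS/H.
S = Q²H / (2D) = 895² × 37 / (2 × 48,600) = 304.9169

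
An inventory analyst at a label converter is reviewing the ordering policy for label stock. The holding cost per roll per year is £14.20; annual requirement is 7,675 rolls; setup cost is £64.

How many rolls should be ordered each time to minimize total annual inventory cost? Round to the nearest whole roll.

Optimal lot size Q* = (2 × 7,675 × £64 / £14.2)^½ ≈ 263.03

263 rolls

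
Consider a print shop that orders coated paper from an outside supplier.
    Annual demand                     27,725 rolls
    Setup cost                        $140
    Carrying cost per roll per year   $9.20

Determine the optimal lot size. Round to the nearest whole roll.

EOQ = √(2DS/H) = √(2 × 27,725 × 140 / 9.2)
    = √(843,804.35) ≈ 918.59

919 rolls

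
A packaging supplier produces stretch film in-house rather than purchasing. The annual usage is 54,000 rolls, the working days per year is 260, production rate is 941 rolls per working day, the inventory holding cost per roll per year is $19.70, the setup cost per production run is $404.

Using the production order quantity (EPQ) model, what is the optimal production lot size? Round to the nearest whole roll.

Daily demand d = 54,000/260 = 207.692; p = 941; 1 − d/p = 0.77929
EPQ = √(2DS / (H(1 − d/p)))
    = √(2 × 54,000 × 404 / (19.7 × 0.77929)) ≈ 1,685.86

1,686 rolls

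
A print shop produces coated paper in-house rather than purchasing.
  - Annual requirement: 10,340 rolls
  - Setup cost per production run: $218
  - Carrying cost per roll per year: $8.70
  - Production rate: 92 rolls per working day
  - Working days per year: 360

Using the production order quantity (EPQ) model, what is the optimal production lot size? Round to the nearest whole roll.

Daily demand d = 10,340/360 = 28.722; p = 92; 1 − d/p = 0.68780
EPQ = √(2DS / (H(1 − d/p)))
    = √(2 × 10,340 × 218 / (8.7 × 0.68780)) ≈ 867.98

868 rolls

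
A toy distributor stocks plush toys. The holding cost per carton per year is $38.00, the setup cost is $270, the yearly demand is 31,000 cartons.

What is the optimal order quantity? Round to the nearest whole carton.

Q* = √(2·D·S / H) = √(2·31,000·270 / 38) = √440,526.3 ≈ 663.72

664 cartons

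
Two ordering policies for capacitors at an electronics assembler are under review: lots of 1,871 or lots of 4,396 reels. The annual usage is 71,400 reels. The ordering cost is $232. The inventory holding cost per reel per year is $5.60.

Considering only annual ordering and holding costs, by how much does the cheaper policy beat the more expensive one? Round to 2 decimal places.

TC(Q) = (D/Q)S + (Q/2)H
TC(1,871) = (71,400/1,871)×232 + (1,871/2)×5.6 = $14,092.25
TC(4,396) = (71,400/4,396)×232 + (4,396/2)×5.6 = $16,076.95
|ΔTC| = |$14,092.25 − $16,076.95| = $1,984.71

$1,984.71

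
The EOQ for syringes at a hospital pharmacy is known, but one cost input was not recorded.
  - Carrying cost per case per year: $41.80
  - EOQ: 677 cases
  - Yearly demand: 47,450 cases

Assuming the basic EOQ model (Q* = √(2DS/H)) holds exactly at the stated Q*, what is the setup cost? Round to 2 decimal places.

$201.88

EOQ relation: Q² = 2DS/H, so rearrange for the unknown.
S = Q²H / (2D) = 677² × 41.8 / (2 × 47,450) = 201.8773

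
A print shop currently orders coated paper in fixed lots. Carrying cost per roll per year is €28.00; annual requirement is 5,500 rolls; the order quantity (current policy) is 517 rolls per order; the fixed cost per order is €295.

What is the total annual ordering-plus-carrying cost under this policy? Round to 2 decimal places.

Annual ordering cost = (D/Q)·S = (5,500/517) × 295 = €3,138.30
Annual holding cost  = (Q/2)·H = (517/2) × 28 = €7,238.00
Total = €3,138.30 + €7,238.00 = €10,376.30

€10,376.30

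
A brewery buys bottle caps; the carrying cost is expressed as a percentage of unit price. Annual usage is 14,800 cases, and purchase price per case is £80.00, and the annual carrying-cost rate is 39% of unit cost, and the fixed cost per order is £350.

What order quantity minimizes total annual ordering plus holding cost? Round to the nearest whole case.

Holding cost per case per year: H = 39% × £80 = £31.2000
Q* = √(2·D·S / H) = √(2·14,800·350 / 31.2) = √332,051.3 ≈ 576.24

576 cases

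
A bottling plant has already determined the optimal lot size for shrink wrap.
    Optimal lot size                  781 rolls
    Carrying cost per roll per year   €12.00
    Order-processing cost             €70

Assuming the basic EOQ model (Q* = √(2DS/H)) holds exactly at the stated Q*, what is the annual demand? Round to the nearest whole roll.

Since Q* = (2DS/H)^½, squaring gives Q*²·H = 2DS.
D = Q²H / (2S) = 781² × 12 / (2 × 70) = 52,282.37

52,282 rolls per year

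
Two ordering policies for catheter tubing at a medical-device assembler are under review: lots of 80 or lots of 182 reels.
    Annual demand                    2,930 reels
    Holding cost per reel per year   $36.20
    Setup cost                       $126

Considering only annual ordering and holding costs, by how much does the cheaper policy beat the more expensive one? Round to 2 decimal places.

$740.09

Annual cost at Q: ordering D·S/Q plus holding Q·H/2.
TC(80) = (2,930/80)×126 + (80/2)×36.2 = $6,062.75
TC(182) = (2,930/182)×126 + (182/2)×36.2 = $5,322.66
Lots of 182 are cheaper by $740.09.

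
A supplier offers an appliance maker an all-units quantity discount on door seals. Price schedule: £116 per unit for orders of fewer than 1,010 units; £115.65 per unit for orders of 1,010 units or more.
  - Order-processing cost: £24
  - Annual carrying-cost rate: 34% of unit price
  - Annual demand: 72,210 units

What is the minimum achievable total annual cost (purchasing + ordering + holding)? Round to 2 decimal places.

H₁ = 34%×£116 = £39.4400;  H₂ = 34%×£115.65 = £39.3210
EOQ₁ = √(2×72,210×24/39.4400) = 296.45  (< 1,010, feasible at tier 1)
EOQ₂ = √(2×72,210×24/39.3210) = 296.90  (< 1,010 → use Q = 1,010 at tier-2 price)
TC(tier 1 (EOQ₁), Q≈296.4) = £8,388,051.97
TC(tier 2, Q≈1,010.0) = £8,372,659.49
Minimum at tier 2: £8,372,659.49

£8,372,659.49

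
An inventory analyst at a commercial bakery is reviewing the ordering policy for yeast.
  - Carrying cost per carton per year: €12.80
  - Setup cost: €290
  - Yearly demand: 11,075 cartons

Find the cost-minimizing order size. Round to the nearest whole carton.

708 cartons

Q* = √(2·D·S / H) = √(2·11,075·290 / 12.8) = √501,835.9 ≈ 708.40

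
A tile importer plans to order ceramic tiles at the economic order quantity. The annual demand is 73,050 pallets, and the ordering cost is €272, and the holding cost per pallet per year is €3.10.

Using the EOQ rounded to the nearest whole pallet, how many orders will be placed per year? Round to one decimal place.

2DS/H = 2·73,050·272/3.1 = 12,819,096.77
EOQ = √12,819,096.77 ≈ 3,580.38 → Q = 3,580
Orders per year = D/Q = 73,050 / 3,580 = 20.405

20.4 orders per year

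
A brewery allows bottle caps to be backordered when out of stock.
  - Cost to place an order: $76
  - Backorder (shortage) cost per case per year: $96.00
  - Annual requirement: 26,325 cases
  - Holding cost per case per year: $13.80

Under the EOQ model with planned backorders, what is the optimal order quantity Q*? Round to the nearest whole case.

Basic EOQ = √(2·26,325·76/13.8) = 538.476
Backorder adjustment √((H+b)/b) = √((13.8+96)/96) = 1.0695
Q* = 538.476 × 1.0695 ≈ 575.88

576 cases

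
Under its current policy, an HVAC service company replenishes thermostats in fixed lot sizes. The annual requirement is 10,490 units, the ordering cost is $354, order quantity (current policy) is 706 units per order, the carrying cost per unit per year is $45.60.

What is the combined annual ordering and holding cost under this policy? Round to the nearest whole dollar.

$21,357

Orders/yr = 10,490/706 = 14.858; ordering cost = 14.858 × $354 = $5,259.86
Average inventory = 706/2 = 353; holding cost = 353 × $45.6 = $16,096.80
Total = $5,259.86 + $16,096.80 = $21,356.66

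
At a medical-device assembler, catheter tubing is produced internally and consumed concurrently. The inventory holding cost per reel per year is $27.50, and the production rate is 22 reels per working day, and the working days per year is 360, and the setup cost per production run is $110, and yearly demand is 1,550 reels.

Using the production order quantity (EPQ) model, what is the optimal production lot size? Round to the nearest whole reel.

124 reels

Daily demand d = 1,550/360 = 4.306; p = 22; 1 − d/p = 0.80429
EPQ = √(2DS / (H(1 − d/p)))
    = √(2 × 1,550 × 110 / (27.5 × 0.80429)) ≈ 124.17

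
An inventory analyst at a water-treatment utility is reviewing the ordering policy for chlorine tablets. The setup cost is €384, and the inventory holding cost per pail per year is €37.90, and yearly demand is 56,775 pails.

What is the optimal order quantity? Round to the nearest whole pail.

Optimal lot size Q* = (2 × 56,775 × €384 / €37.9)^½ ≈ 1,072.60

1,073 pails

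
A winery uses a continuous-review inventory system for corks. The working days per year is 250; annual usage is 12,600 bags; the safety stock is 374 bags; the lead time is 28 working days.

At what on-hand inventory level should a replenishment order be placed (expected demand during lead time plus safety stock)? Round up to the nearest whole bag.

1,786 bags

Daily demand d = 12,600 / 250 = 50.400 bags/day
Demand during lead time = 50.400 × 28 = 1,411.20
Reorder point = 1,411.20 + 374 = 1,785.20 → round up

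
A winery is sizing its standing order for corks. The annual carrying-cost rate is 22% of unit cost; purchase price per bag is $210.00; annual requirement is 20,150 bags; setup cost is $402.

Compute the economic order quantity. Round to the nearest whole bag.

592 bags

Holding cost per bag per year: H = 22% × $210 = $46.2000
EOQ = √(2DS/H) = √(2 × 20,150 × 402 / 46.2)
    = √(350,662.34) ≈ 592.17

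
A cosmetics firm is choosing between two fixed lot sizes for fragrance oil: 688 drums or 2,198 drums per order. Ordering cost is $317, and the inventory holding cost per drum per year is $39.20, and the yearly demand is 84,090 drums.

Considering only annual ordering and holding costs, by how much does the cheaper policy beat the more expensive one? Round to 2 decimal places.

$2,978.67

For each Q, cost = (D/Q)·S + (Q/2)·H.
TC(688) = (84,090/688)×317 + (688/2)×39.2 = $52,229.76
TC(2,198) = (84,090/2,198)×317 + (2,198/2)×39.2 = $55,208.43
|ΔTC| = |$52,229.76 − $55,208.43| = $2,978.67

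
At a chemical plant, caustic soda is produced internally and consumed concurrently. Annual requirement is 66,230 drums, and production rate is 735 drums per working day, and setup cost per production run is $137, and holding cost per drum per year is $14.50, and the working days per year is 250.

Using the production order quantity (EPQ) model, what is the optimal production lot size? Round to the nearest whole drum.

1,399 drums

Daily demand d = 66,230/250 = 264.920; p = 735; 1 − d/p = 0.63956
EPQ = √(2DS / (H(1 − d/p)))
    = √(2 × 66,230 × 137 / (14.5 × 0.63956)) ≈ 1,398.87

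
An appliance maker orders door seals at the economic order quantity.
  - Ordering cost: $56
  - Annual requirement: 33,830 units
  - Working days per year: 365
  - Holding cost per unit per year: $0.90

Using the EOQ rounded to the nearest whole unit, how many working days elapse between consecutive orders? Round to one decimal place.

22.1 days

Optimal lot size Q* = (2 × 33,830 × $56 / $0.9)^½ ≈ 2,051.82 → Q = 2,052 units
T = Q/D × 365 days = 2,052/33,830 × 365 = 22.140 days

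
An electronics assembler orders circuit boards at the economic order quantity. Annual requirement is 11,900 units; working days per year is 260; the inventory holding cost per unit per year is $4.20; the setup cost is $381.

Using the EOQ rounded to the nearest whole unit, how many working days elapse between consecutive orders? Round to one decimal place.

2DS/H = 2·11,900·381/4.2 = 2,159,000.00
EOQ = √2,159,000.00 ≈ 1,469.35 → Q = 1,469 units
Days between orders = 260 / (D/Q) = 260 / 8.101 ≈ 32.096

32.1 days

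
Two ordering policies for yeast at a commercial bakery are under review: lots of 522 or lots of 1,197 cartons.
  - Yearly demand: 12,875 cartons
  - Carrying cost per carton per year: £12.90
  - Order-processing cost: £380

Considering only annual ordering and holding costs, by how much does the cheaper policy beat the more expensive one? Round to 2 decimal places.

For each Q, cost = (D/Q)·S + (Q/2)·H.
TC(522) = (12,875/522)×380 + (522/2)×12.9 = £12,739.51
TC(1,197) = (12,875/1,197)×380 + (1,197/2)×12.9 = £11,807.95
|ΔTC| = |£12,739.51 − £11,807.95| = £931.55

£931.55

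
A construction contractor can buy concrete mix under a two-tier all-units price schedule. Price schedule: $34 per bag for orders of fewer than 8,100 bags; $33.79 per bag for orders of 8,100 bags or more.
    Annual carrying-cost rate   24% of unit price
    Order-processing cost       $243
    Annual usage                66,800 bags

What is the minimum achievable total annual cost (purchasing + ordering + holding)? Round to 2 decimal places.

H₁ = 24%×$34 = $8.1600;  H₂ = 24%×$33.79 = $8.1096
EOQ₁ = √(2×66,800×243/8.1600) = 1,994.63  (< 8,100, feasible at tier 1)
EOQ₂ = √(2×66,800×243/8.1096) = 2,000.81  (< 8,100 → use Q = 8,100 at tier-2 price)
TC(tier 1 (EOQ₁), Q≈1,994.6) = $2,287,476.14
TC(tier 2, Q≈8,100.0) = $2,292,019.88
Minimum at tier 1 (EOQ₁): $2,287,476.14

$2,287,476.14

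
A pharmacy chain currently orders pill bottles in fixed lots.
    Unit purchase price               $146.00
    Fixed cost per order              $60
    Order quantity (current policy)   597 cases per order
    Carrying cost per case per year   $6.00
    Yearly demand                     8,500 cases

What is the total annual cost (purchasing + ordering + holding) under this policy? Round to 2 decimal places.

Ordering: D/Q × S = 8,500/597 × $60 = $854.27
Holding:  Q/2 × H = 597/2 × $6 = $1,791.00
Purchase cost = D·C = 8,500 × 146 = $1,241,000.00
Total = $854.27 + $1,791.00 + $1,241,000.00 = $1,243,645.27

$1,243,645.27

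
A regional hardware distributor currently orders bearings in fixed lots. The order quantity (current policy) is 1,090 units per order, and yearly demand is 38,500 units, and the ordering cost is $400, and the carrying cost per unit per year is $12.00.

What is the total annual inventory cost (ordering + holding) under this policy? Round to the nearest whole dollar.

$20,668

Ordering: D/Q × S = 38,500/1,090 × $400 = $14,128.44
Holding:  Q/2 × H = 1,090/2 × $12 = $6,540.00
Total = $14,128.44 + $6,540.00 = $20,668.44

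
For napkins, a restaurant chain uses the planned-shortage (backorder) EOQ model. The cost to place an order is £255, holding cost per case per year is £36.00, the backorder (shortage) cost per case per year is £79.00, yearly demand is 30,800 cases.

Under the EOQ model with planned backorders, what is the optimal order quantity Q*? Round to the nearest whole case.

Basic EOQ = √(2·30,800·255/36) = 660.555
Backorder adjustment √((H+b)/b) = √((36+79)/79) = 1.2065
Q* = 660.555 × 1.2065 ≈ 796.97

797 cases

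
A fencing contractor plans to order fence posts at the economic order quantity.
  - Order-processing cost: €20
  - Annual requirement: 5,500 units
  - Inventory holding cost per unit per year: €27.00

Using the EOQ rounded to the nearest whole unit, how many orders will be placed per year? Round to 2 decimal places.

Optimal lot size Q* = (2 × 5,500 × €20 / €27)^½ ≈ 90.27 → Q = 90
N = D/Q = 5,500/90 ≈ 61.111 orders/yr

61.11 orders per year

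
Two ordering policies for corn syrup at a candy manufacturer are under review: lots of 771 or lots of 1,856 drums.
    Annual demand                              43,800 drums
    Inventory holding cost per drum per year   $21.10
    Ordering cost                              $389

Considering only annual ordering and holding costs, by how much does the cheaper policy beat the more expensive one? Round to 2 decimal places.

$1,472.02

Annual cost at Q: ordering D·S/Q plus holding Q·H/2.
TC(771) = (43,800/771)×389 + (771/2)×21.1 = $30,232.88
TC(1,856) = (43,800/1,856)×389 + (1,856/2)×21.1 = $28,760.86
Lots of 1,856 are cheaper by $1,472.02.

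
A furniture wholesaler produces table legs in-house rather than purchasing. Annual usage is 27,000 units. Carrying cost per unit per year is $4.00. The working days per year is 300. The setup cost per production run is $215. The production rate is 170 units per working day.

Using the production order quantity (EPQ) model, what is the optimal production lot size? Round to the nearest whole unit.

d = 27,000/300 = 90.0000 units/day;  effective holding cost H(1 − d/p) = 4·(1 − 90.0000/170) = 1.88235
Q* = √(2DS / H_eff) = √(2·27,000·215 / 1.88235) ≈ 2,483.51

2,484 units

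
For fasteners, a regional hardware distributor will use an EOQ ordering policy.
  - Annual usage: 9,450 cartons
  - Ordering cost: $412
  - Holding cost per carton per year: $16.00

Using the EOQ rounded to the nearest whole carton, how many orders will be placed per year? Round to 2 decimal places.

2DS/H = 2·9,450·412/16 = 486,675.00
EOQ = √486,675.00 ≈ 697.62 → Q = 698
N = D/Q = 9,450/698 ≈ 13.539 orders/yr

13.54 orders per year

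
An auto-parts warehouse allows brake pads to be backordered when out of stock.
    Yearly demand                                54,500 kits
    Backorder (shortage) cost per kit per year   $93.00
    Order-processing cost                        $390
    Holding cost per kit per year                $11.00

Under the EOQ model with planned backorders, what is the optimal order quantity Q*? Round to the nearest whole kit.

Basic EOQ = √(2·54,500·390/11) = 1,965.845
Backorder adjustment √((H+b)/b) = √((11+93)/93) = 1.0575
Q* = 1,965.845 × 1.0575 ≈ 2,078.86

2,079 kits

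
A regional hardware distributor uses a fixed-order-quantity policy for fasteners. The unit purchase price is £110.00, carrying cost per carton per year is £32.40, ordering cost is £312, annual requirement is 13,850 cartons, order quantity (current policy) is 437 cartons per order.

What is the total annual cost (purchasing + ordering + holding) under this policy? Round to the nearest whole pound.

Orders/yr = 13,850/437 = 31.693; ordering cost = 31.693 × £312 = £9,888.33
Average inventory = 437/2 = 218.5; holding cost = 218.5 × £32.4 = £7,079.40
Purchase cost = D·C = 13,850 × 110 = £1,523,500.00
Total = £9,888.33 + £7,079.40 + £1,523,500.00 = £1,540,467.73

£1,540,468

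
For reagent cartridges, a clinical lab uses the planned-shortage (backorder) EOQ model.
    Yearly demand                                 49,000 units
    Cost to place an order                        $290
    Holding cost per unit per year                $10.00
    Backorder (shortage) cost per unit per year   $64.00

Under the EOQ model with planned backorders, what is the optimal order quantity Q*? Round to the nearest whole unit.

Basic EOQ = √(2·49,000·290/10) = 1,685.823
Backorder adjustment √((H+b)/b) = √((10+64)/64) = 1.0753
Q* = 1,685.823 × 1.0753 ≈ 1,812.75

1,813 units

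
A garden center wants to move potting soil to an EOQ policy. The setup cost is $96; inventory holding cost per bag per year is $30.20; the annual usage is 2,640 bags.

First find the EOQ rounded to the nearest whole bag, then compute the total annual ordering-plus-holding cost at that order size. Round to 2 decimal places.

$3,912.54

EOQ = √(2DS/H) = √(2 × 2,640 × 96 / 30.2)
    = √(16,784.11) ≈ 129.55 → Q = 130 bags
Ordering: D/Q × S = 2,640/130 × $96 = $1,949.54
Holding:  Q/2 × H = 130/2 × $30.2 = $1,963.00
Total = $1,949.54 + $1,963.00 = $3,912.54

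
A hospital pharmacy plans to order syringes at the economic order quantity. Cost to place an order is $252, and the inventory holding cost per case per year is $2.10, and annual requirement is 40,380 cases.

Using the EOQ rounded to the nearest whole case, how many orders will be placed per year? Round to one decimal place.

EOQ = √(2DS/H) = √(2 × 40,380 × 252 / 2.1)
    = √(9,691,200.00) ≈ 3,113.07 → Q = 3,113
N = D/Q = 40,380/3,113 ≈ 12.971 orders/yr

13.0 orders per year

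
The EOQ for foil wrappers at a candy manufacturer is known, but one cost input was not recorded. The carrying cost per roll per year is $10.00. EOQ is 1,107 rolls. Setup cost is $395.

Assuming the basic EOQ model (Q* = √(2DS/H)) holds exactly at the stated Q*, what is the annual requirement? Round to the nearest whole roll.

15,512 rolls per year

Since Q* = (2DS/H)^½, squaring gives Q*²·H = 2DS.
D = Q²H / (2S) = 1,107² × 10 / (2 × 395) = 15,512.01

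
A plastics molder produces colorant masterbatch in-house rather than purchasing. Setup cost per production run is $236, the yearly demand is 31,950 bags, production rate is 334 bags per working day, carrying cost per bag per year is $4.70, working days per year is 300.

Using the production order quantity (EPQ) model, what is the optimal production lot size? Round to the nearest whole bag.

Daily demand d = 31,950/300 = 106.500; p = 334; 1 − d/p = 0.68114
EPQ = √(2DS / (H(1 − d/p)))
    = √(2 × 31,950 × 236 / (4.7 × 0.68114)) ≈ 2,170.40

2,170 bags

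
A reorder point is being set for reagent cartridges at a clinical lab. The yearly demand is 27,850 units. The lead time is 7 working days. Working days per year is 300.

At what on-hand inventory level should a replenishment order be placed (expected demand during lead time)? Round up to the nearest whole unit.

650 units

Daily demand d = 27,850 / 300 = 92.833 units/day
Demand during lead time = 92.833 × 7 = 649.83
Reorder point = 649.83 → round up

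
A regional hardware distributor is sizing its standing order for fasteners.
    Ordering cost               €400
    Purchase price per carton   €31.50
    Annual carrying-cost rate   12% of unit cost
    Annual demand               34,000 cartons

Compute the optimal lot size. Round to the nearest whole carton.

2,682 cartons

H = i·C = 0.12 × €31.5 = €3.7800 per carton-year
2DS/H = 2·34,000·400/3.78 = 7,195,767.20
EOQ = √7,195,767.20 ≈ 2,682.49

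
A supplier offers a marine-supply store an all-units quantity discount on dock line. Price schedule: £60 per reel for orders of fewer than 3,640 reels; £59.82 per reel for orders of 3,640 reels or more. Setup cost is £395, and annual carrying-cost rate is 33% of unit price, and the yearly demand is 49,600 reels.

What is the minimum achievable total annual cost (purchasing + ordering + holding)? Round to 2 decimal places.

£3,003,853.96

H₁ = 33%×£60 = £19.8000;  H₂ = 33%×£59.82 = £19.7406
EOQ₁ = √(2×49,600×395/19.8000) = 1,406.77  (< 3,640, feasible at tier 1)
EOQ₂ = √(2×49,600×395/19.7406) = 1,408.88  (< 3,640 → use Q = 3,640 at tier-2 price)
TC(tier 1 (EOQ₁), Q≈1,406.8) = £3,003,853.96
TC(tier 2, Q≈3,640.0) = £3,008,382.31
Minimum at tier 1 (EOQ₁): £3,003,853.96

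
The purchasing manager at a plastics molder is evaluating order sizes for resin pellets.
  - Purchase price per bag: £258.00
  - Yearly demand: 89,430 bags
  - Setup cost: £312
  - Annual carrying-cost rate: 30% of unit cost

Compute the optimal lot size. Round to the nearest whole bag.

849 bags

H = i·C = 0.3 × £258 = £77.4000 per bag-year
Optimal lot size Q* = (2 × 89,430 × £312 / £77.4)^½ ≈ 849.11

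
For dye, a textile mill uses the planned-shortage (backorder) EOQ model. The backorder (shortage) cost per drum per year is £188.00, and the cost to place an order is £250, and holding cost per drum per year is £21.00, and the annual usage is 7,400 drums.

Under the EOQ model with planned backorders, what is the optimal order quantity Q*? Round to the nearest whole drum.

443 drums

Basic EOQ = √(2·7,400·250/21) = 419.750
Backorder adjustment √((H+b)/b) = √((21+188)/188) = 1.0544
Q* = 419.750 × 1.0544 ≈ 442.57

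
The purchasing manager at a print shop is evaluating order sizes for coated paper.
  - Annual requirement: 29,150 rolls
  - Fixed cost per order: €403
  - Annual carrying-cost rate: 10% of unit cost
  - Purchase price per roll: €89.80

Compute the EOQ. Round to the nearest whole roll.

H = i·C = 0.1 × €89.8 = €8.9800 per roll-year
2DS/H = 2·29,150·403/8.98 = 2,616,358.57
EOQ = √2,616,358.57 ≈ 1,617.52

1,618 rolls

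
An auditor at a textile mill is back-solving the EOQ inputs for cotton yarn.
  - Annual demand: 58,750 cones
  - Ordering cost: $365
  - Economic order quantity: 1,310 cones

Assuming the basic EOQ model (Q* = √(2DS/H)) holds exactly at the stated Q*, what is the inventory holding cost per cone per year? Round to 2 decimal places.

$24.99

Since Q* = (2DS/H)^½, squaring gives Q*²·H = 2DS.
H = 2DS / Q² = 2 × 58,750 × 365 / 1,310² = 24.9913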